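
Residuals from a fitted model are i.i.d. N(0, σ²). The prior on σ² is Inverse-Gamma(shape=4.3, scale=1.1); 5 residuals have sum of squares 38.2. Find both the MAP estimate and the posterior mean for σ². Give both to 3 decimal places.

Posterior: Inverse-Gamma(shape = 4.3+5/2 = 6.8, scale = 1.1+38.2/2 = 20.2).
Mode = β/(α+1) = 20.2/7.8 = 2.590.
Mean = β/(α−1) = 20.2/5.8 = 3.483.

MAP = 2.590; posterior mean = 3.483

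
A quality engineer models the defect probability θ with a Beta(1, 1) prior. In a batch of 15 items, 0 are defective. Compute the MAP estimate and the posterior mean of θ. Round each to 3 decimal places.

Posterior: Beta(1+0, 1+15) = Beta(1, 16).
Since α = 1 ≤ 1 and β > 1, the Beta density is monotone decreasing on [0,1]; the mode is at 0.
Mean = 1/(1+16) = 0.059.
The posterior is right-skewed, so the mean exceeds the mode.

MAP = 0.000; posterior mean = 0.059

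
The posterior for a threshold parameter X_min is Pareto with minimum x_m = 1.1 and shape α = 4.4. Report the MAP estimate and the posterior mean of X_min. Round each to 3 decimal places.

The Pareto density is strictly decreasing on [x_m, ∞), so the mode is x_m = 1.100.
Mean = α·x_m/(α−1) = 4.4·1.1/3.4 = 1.424.

MAP: 1.100. Posterior mean: 1.424.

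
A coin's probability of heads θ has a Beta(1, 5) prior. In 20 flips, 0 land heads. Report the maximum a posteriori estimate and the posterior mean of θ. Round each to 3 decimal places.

MAP: 0.000. Posterior mean: 0.038.

Posterior: Beta(1+0, 5+20) = Beta(1, 25).
Since α = 1 ≤ 1 and β > 1, the Beta density is monotone decreasing on [0,1]; the mode is at 0.
Mean = 1/(1+25) = 0.038.
The posterior is right-skewed, so the mean exceeds the mode.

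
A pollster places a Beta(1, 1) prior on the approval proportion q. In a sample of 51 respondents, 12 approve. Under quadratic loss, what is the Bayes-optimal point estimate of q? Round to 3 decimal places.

Posterior: Beta(1+12, 1+39) = Beta(13, 40).
Mode = (13−1)/(13+40−2) = 12/51 = 0.235.
Mean = 13/(13+40) = 13/53 = 0.245.
Quadratic loss ⇒ the optimal estimator is the posterior mean.

0.245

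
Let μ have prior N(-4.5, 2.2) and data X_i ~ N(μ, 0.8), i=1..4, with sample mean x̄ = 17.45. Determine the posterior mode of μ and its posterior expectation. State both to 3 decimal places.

μ_MAP = 15.621, E[μ|data] = 15.621

Posterior for μ is Normal. Precision-weighted mean: (1/2.2·-4.5 + 4/0.8·17.45) / (1/2.2 + 4/0.8) = 15.621.
A Normal posterior is symmetric, so mode = mean.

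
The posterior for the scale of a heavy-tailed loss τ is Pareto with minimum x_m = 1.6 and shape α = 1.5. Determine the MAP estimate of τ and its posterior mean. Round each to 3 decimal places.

MAP = 1.600; posterior mean = 4.800

The Pareto density is strictly decreasing on [x_m, ∞), so the mode is x_m = 1.600.
Mean = α·x_m/(α−1) = 1.5·1.6/0.5 = 4.800.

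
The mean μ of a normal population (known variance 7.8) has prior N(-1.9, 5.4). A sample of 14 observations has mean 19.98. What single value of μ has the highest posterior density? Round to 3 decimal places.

Posterior for μ is Normal. Precision-weighted mean: (1/5.4·-1.9 + 14/7.8·19.98) / (1/5.4 + 14/7.8) = 17.934.
A Normal posterior is symmetric, so mode = mean.
This is the posterior mode — the MAP estimate.

17.934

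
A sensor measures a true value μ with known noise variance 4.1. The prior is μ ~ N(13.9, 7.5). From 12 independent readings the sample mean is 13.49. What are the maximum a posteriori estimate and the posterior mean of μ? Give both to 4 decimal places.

MAP: 13.5079. Posterior mean: 13.5079.

Posterior for μ is Normal. Precision-weighted mean: (1/7.5·13.9 + 12/4.1·13.49) / (1/7.5 + 12/4.1) = 13.5079.
A Normal posterior is symmetric, so mode = mean.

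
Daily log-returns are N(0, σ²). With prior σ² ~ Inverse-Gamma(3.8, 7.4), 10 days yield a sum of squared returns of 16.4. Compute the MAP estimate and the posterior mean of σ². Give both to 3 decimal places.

Posterior: Inverse-Gamma(shape = 3.8+10/2 = 8.8, scale = 7.4+16.4/2 = 15.6).
Mode = β/(α+1) = 15.6/9.8 = 1.592.
Mean = β/(α−1) = 15.6/7.8 = 2.000.
Mean > mode: the posterior has a right tail.

MAP = 1.592; posterior mean = 2.000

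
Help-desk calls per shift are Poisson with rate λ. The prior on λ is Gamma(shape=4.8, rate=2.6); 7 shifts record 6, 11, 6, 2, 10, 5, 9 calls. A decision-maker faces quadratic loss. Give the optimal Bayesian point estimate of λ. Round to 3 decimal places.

Σ counts = 49. Posterior: Gamma(shape = 4.8+49 = 53.8, rate = 2.6+7 = 9.6).
Mode = (α−1)/β = 52.8/9.6 = 5.500.
Mean = α/β = 53.8/9.6 = 5.604.
Quadratic loss ⇒ the optimal estimator is the posterior mean.

5.604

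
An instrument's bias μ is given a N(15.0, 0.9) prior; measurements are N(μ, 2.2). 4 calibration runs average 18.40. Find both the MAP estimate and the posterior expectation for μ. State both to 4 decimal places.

Posterior for μ is Normal. Precision-weighted mean: (1/0.9·15.0 + 4/2.2·18.40) / (1/0.9 + 4/2.2) = 17.1103.
A Normal posterior is symmetric, so mode = mean.

μ_MAP = 17.1103, E[μ|data] = 17.1103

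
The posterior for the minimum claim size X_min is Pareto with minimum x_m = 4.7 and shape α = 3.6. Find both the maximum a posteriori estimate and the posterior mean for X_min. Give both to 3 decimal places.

The Pareto density is strictly decreasing on [x_m, ∞), so the mode is x_m = 4.700.
Mean = α·x_m/(α−1) = 3.6·4.7/2.6 = 6.508.

maximum a posteriori estimate = 4.700, posterior mean = 6.508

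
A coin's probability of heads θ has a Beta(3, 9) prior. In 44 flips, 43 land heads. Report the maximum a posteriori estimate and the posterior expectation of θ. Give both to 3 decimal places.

Posterior: Beta(3+43, 9+1) = Beta(46, 10).
Mode = (46−1)/(46+10−2) = 45/54 = 0.833.
Mean = 46/(46+10) = 46/56 = 0.821.

MAP: 0.833. Posterior mean: 0.821.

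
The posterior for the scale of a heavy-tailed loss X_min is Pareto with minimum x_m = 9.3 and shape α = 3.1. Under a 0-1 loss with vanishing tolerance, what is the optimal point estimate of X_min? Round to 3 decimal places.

The Pareto density is strictly decreasing on [x_m, ∞), so the mode is x_m = 9.300.
Mean = α·x_m/(α−1) = 3.1·9.3/2.1 = 13.729.
This is the posterior mode — the MAP estimate.

9.300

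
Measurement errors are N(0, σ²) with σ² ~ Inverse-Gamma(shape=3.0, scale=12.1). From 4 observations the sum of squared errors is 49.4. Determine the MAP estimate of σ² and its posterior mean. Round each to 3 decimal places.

Posterior: Inverse-Gamma(shape = 3.0+4/2 = 5.0, scale = 12.1+49.4/2 = 36.8).
Mode = β/(α+1) = 36.8/6.0 = 6.133.
Mean = β/(α−1) = 36.8/4.0 = 9.200.
Right-skewed posterior ⇒ mode < mean.

MAP estimate = 6.133, posterior mean = 9.200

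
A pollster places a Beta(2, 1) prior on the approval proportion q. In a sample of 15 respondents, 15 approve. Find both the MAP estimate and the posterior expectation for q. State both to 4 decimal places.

MAP estimate = 1.0000, posterior expectation = 0.9444

Posterior: Beta(2+15, 1+0) = Beta(17, 1).
Since β = 1 ≤ 1 and α > 1, the Beta density is monotone increasing on [0,1]; the mode is at 1.
Mean = 17/(17+1) = 0.9444.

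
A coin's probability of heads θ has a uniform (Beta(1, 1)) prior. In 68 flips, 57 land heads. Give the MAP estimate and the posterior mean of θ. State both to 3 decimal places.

MAP estimate = 0.838, posterior mean = 0.829

Posterior: Beta(1+57, 1+11) = Beta(58, 12).
Mode = (58−1)/(58+12−2) = 57/68 = 0.838.
Mean = 58/(58+12) = 58/70 = 0.829.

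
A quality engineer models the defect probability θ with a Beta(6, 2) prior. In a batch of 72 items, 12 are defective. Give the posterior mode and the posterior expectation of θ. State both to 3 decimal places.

Posterior: Beta(6+12, 2+60) = Beta(18, 62).
Mode = (18−1)/(18+62−2) = 17/78 = 0.218.
Mean = 18/(18+62) = 18/80 = 0.225.

θ_MAP = 0.218, E[θ|data] = 0.225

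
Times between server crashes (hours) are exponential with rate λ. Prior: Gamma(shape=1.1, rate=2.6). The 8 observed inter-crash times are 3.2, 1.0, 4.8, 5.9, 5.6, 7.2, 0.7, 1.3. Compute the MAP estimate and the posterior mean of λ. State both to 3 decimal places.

MAP = 0.251, posterior mean = 0.282

Σ times = 29.7. Posterior: Gamma(shape = 1.1+8 = 9.1, rate = 2.6+29.7 = 32.3).
Mode = (α−1)/β = 8.1/32.3 = 0.251.
Mean = α/β = 9.1/32.3 = 0.282.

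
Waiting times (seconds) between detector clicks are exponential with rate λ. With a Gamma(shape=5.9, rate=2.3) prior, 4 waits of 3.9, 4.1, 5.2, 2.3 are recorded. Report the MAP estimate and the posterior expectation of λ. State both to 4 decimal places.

MAP estimate = 0.5000, posterior expectation = 0.5562

Σ times = 15.5. Posterior: Gamma(shape = 5.9+4 = 9.9, rate = 2.3+15.5 = 17.8).
Mode = (α−1)/β = 8.9/17.8 = 0.5000.
Mean = α/β = 9.9/17.8 = 0.5562.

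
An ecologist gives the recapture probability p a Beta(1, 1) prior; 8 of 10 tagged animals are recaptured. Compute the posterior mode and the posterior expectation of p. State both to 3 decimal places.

Posterior: Beta(1+8, 1+2) = Beta(9, 3).
Mode = (9−1)/(9+3−2) = 8/10 = 0.800.
Mean = 9/(9+3) = 9/12 = 0.750.

MAP = 0.800, posterior mean = 0.750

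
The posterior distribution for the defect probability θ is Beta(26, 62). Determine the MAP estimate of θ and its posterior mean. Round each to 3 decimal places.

MAP: 0.291. Posterior mean: 0.295.

Mode = (26−1)/(26+62−2) = 25/86 = 0.291.
Mean = 26/(26+62) = 26/88 = 0.295.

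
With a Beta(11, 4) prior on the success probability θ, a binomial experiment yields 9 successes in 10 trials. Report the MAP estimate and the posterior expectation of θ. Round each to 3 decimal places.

Posterior: Beta(11+9, 4+1) = Beta(20, 5).
Mode = (20−1)/(20+5−2) = 19/23 = 0.826.
Mean = 20/(20+5) = 20/25 = 0.800.

MAP = 0.826; posterior mean = 0.800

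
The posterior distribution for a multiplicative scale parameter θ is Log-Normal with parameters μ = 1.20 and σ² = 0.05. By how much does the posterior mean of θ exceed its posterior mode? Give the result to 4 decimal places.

0.2460

Mode = exp(μ − σ²) = exp(1.15) = 3.1582.
Mean = exp(μ + σ²/2) = exp(1.225) = 3.4042.
Difference = 3.4042 − 3.1582 = 0.2460.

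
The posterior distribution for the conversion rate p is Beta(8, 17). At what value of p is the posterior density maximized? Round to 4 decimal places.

Mode = (8−1)/(8+17−2) = 7/23 = 0.3043.
Mean = 8/(8+17) = 8/25 = 0.3200.
This is the posterior mode — the MAP estimate.

0.3043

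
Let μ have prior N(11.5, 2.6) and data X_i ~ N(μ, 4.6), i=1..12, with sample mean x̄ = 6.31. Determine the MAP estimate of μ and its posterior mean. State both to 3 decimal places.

Posterior for μ is Normal. Precision-weighted mean: (1/2.6·11.5 + 12/4.6·6.31) / (1/2.6 + 12/4.6) = 6.977.
A Normal posterior is symmetric, so mode = mean.

MAP = 6.977, posterior mean = 6.977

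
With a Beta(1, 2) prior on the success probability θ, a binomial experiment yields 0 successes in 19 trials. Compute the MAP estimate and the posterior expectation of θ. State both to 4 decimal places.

MAP = 0.0000, posterior mean = 0.0455

Posterior: Beta(1+0, 2+19) = Beta(1, 21).
Since α = 1 ≤ 1 and β > 1, the Beta density is monotone decreasing on [0,1]; the mode is at 0.
Mean = 1/(1+21) = 0.0455.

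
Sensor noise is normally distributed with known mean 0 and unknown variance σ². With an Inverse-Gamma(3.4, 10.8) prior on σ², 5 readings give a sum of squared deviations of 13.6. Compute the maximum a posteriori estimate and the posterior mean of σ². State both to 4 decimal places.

Posterior: Inverse-Gamma(shape = 3.4+5/2 = 5.9, scale = 10.8+13.6/2 = 17.6).
Mode = β/(α+1) = 17.6/6.9 = 2.5507.
Mean = β/(α−1) = 17.6/4.9 = 3.5918.
Right-skewed posterior ⇒ mode < mean.

maximum a posteriori estimate = 2.5507, posterior mean = 3.5918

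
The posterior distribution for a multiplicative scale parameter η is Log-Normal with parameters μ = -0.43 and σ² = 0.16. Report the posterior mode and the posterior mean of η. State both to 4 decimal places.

Mode = exp(μ − σ²) = exp(-0.59) = 0.5543.
Mean = exp(μ + σ²/2) = exp(-0.350) = 0.7047.

MAP = 0.5543, posterior mean = 0.7047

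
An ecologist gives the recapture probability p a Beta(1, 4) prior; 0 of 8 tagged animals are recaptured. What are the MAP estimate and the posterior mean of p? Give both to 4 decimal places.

MAP estimate = 0.0000, posterior mean = 0.0769

Posterior: Beta(1+0, 4+8) = Beta(1, 12).
Since α = 1 ≤ 1 and β > 1, the Beta density is monotone decreasing on [0,1]; the mode is at 0.
Mean = 1/(1+12) = 0.0769.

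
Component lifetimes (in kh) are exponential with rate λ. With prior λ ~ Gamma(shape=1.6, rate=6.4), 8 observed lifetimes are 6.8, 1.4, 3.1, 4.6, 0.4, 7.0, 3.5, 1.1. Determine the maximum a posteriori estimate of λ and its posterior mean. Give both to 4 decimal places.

Σ times = 27.9. Posterior: Gamma(shape = 1.6+8 = 9.6, rate = 6.4+27.9 = 34.3).
Mode = (α−1)/β = 8.6/34.3 = 0.2507.
Mean = α/β = 9.6/34.3 = 0.2799.
The posterior is right-skewed, so the mean exceeds the mode.

maximum a posteriori estimate = 0.2507, posterior mean = 0.2799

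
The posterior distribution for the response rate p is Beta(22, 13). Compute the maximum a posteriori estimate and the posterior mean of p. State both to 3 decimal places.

maximum a posteriori estimate = 0.636, posterior mean = 0.629

Mode = (22−1)/(22+13−2) = 21/33 = 0.636.
Mean = 22/(22+13) = 22/35 = 0.629.
Mode > mean: the posterior has a left tail.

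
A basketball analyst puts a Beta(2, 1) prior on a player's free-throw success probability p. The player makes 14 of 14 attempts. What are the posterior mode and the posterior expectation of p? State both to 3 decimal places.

posterior mode = 1.000, posterior expectation = 0.941

Posterior: Beta(2+14, 1+0) = Beta(16, 1).
Since β = 1 ≤ 1 and α > 1, the Beta density is monotone increasing on [0,1]; the mode is at 1.
Mean = 16/(16+1) = 0.941.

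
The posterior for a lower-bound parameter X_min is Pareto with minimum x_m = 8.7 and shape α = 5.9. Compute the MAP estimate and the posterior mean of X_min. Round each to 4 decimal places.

MAP = 8.7000; posterior mean = 10.4755

The Pareto density is strictly decreasing on [x_m, ∞), so the mode is x_m = 8.7000.
Mean = α·x_m/(α−1) = 5.9·8.7/4.9 = 10.4755.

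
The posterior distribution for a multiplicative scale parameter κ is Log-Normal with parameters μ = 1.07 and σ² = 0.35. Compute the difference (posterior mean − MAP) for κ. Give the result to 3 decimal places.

1.419

Mode = exp(μ − σ²) = exp(0.72) = 2.054.
Mean = exp(μ + σ²/2) = exp(1.245) = 3.473.
Difference = 3.473 − 2.054 = 1.419.
The mean is pulled above the mode by the posterior's right skew.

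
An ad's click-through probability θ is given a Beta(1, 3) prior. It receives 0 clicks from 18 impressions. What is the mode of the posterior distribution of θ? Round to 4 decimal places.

Posterior: Beta(1+0, 3+18) = Beta(1, 21).
Since α = 1 ≤ 1 and β > 1, the Beta density is monotone decreasing on [0,1]; the mode is at 0.
Mean = 1/(1+21) = 0.0455.
This is the posterior mode — the MAP estimate.

0.0000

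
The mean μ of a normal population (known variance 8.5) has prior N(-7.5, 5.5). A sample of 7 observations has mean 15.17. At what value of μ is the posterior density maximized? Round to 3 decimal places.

11.070

Posterior for μ is Normal. Precision-weighted mean: (1/5.5·-7.5 + 7/8.5·15.17) / (1/5.5 + 7/8.5) = 11.070.
A Normal posterior is symmetric, so mode = mean.
This is the posterior mode — the MAP estimate.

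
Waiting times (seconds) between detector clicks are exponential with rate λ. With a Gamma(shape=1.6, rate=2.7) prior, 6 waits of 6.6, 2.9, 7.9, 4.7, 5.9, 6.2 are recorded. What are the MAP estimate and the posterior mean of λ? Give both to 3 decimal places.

Σ times = 34.2. Posterior: Gamma(shape = 1.6+6 = 7.6, rate = 2.7+34.2 = 36.9).
Mode = (α−1)/β = 6.6/36.9 = 0.179.
Mean = α/β = 7.6/36.9 = 0.206.
Right-skewed posterior ⇒ mode < mean.

MAP = 0.179, posterior mean = 0.206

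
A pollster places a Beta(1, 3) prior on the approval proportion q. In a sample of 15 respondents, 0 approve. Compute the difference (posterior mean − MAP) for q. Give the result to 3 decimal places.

Posterior: Beta(1+0, 3+15) = Beta(1, 18).
Since α = 1 ≤ 1 and β > 1, the Beta density is monotone decreasing on [0,1]; the mode is at 0.
Mean = 1/(1+18) = 0.053.
Difference = 0.053 − 0.000 = 0.053.
Mean > mode: the posterior has a right tail.

0.053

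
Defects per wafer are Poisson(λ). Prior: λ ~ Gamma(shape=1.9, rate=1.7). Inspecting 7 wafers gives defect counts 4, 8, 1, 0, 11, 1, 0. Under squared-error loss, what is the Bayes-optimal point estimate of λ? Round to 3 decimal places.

Σ counts = 25. Posterior: Gamma(shape = 1.9+25 = 26.9, rate = 1.7+7 = 8.7).
Mode = (α−1)/β = 25.9/8.7 = 2.977.
Mean = α/β = 26.9/8.7 = 3.092.
Squared-error loss ⇒ the optimal estimator is the posterior mean.

3.092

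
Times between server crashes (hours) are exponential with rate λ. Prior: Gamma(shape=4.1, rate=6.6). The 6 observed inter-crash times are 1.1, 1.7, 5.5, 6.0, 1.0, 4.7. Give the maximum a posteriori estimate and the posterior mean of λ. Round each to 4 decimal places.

MAP = 0.3421, posterior mean = 0.3797

Σ times = 20.0. Posterior: Gamma(shape = 4.1+6 = 10.1, rate = 6.6+20.0 = 26.6).
Mode = (α−1)/β = 9.1/26.6 = 0.3421.
Mean = α/β = 10.1/26.6 = 0.3797.
The mean is pulled above the mode by the posterior's right skew.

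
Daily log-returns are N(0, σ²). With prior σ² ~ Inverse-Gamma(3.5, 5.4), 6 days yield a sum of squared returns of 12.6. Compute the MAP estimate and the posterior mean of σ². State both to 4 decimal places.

Posterior: Inverse-Gamma(shape = 3.5+6/2 = 6.5, scale = 5.4+12.6/2 = 11.7).
Mode = β/(α+1) = 11.7/7.5 = 1.5600.
Mean = β/(α−1) = 11.7/5.5 = 2.1273.

MAP estimate = 1.5600, posterior mean = 2.1273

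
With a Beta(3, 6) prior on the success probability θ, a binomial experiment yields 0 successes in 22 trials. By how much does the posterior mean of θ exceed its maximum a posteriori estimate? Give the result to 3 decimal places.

0.028

Posterior: Beta(3+0, 6+22) = Beta(3, 28).
Mode = (3−1)/(3+28−2) = 2/29 = 0.069.
Mean = 3/(3+28) = 3/31 = 0.097.
Difference = 0.097 − 0.069 = 0.028.
Right-skewed posterior ⇒ mode < mean.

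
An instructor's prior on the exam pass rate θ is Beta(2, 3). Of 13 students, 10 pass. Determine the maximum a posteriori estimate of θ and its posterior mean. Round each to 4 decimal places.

Posterior: Beta(2+10, 3+3) = Beta(12, 6).
Mode = (12−1)/(12+6−2) = 11/16 = 0.6875.
Mean = 12/(12+6) = 12/18 = 0.6667.

θ_MAP = 0.6875, E[θ|data] = 0.6667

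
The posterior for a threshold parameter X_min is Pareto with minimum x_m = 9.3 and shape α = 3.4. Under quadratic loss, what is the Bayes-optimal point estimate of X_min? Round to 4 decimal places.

The Pareto density is strictly decreasing on [x_m, ∞), so the mode is x_m = 9.3000.
Mean = α·x_m/(α−1) = 3.4·9.3/2.4 = 13.1750.
Quadratic loss ⇒ the optimal estimator is the posterior mean.

13.1750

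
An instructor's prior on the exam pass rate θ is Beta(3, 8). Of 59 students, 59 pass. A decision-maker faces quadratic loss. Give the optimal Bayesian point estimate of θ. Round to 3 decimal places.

0.886

Posterior: Beta(3+59, 8+0) = Beta(62, 8).
Mode = (62−1)/(62+8−2) = 61/68 = 0.897.
Mean = 62/(62+8) = 62/70 = 0.886.
Quadratic loss ⇒ the optimal estimator is the posterior mean.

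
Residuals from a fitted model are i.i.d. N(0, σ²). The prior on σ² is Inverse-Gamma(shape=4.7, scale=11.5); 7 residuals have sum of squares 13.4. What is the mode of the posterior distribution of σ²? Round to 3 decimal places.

Posterior: Inverse-Gamma(shape = 4.7+7/2 = 8.2, scale = 11.5+13.4/2 = 18.2).
Mode = β/(α+1) = 18.2/9.2 = 1.978.
Mean = β/(α−1) = 18.2/7.2 = 2.528.
This is the posterior mode — the MAP estimate.

1.978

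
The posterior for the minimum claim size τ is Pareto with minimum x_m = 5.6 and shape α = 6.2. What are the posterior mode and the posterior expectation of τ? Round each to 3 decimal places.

MAP: 5.600. Posterior mean: 6.677.

The Pareto density is strictly decreasing on [x_m, ∞), so the mode is x_m = 5.600.
Mean = α·x_m/(α−1) = 6.2·5.6/5.2 = 6.677.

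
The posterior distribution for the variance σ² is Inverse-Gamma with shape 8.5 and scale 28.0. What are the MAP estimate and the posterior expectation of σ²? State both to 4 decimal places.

Mode = β/(α+1) = 28.0/9.5 = 2.9474.
Mean = β/(α−1) = 28.0/7.5 = 3.7333.

MAP estimate = 2.9474, posterior expectation = 3.7333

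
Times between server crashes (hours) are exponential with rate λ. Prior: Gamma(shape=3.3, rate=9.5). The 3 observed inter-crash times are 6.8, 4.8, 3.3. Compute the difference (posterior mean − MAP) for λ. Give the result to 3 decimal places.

0.041

Σ times = 14.9. Posterior: Gamma(shape = 3.3+3 = 6.3, rate = 9.5+14.9 = 24.4).
Mode = (α−1)/β = 5.3/24.4 = 0.217.
Mean = α/β = 6.3/24.4 = 0.258.
Difference = 0.258 − 0.217 = 0.041.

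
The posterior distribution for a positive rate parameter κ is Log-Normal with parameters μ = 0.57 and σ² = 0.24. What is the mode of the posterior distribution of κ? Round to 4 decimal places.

1.3910

Mode = exp(μ − σ²) = exp(0.33) = 1.3910.
Mean = exp(μ + σ²/2) = exp(0.690) = 1.9937.
This is the posterior mode — the MAP estimate.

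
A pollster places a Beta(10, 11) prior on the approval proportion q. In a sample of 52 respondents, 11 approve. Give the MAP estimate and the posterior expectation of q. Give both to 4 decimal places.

q_MAP = 0.2817, E[q|data] = 0.2877

Posterior: Beta(10+11, 11+41) = Beta(21, 52).
Mode = (21−1)/(21+52−2) = 20/71 = 0.2817.
Mean = 21/(21+52) = 21/73 = 0.2877.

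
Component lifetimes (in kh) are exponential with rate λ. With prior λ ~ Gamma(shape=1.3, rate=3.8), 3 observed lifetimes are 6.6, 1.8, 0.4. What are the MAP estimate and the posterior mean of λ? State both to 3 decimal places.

Σ times = 8.8. Posterior: Gamma(shape = 1.3+3 = 4.3, rate = 3.8+8.8 = 12.6).
Mode = (α−1)/β = 3.3/12.6 = 0.262.
Mean = α/β = 4.3/12.6 = 0.341.
The posterior is right-skewed, so the mean exceeds the mode.

λ_MAP = 0.262, E[λ|data] = 0.341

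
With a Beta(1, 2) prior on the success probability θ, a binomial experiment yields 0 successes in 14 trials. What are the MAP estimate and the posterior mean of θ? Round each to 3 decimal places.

Posterior: Beta(1+0, 2+14) = Beta(1, 16).
Since α = 1 ≤ 1 and β > 1, the Beta density is monotone decreasing on [0,1]; the mode is at 0.
Mean = 1/(1+16) = 0.059.
Right-skewed posterior ⇒ mode < mean.

MAP = 0.000; posterior mean = 0.059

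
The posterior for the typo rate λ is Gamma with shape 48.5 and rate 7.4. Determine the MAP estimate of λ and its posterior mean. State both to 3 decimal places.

λ_MAP = 6.419, E[λ|data] = 6.554

Mode = (α−1)/β = 47.5/7.4 = 6.419.
Mean = α/β = 48.5/7.4 = 6.554.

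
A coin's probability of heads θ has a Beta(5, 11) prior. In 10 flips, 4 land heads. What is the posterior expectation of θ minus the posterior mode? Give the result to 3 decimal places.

Posterior: Beta(5+4, 11+6) = Beta(9, 17).
Mode = (9−1)/(9+17−2) = 8/24 = 0.333.
Mean = 9/(9+17) = 9/26 = 0.346.
Difference = 0.346 − 0.333 = 0.013.
Right-skewed posterior ⇒ mode < mean.

0.013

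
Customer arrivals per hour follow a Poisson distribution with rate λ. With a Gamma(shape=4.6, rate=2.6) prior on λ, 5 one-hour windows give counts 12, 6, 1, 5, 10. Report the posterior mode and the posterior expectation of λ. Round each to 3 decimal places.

MAP = 4.947; posterior mean = 5.079

Σ counts = 34. Posterior: Gamma(shape = 4.6+34 = 38.6, rate = 2.6+5 = 7.6).
Mode = (α−1)/β = 37.6/7.6 = 4.947.
Mean = α/β = 38.6/7.6 = 5.079.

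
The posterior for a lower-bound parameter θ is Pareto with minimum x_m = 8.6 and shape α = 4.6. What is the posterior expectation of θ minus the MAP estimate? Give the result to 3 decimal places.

The Pareto density is strictly decreasing on [x_m, ∞), so the mode is x_m = 8.600.
Mean = α·x_m/(α−1) = 4.6·8.6/3.6 = 10.989.
Difference = 10.989 − 8.600 = 2.389.

2.389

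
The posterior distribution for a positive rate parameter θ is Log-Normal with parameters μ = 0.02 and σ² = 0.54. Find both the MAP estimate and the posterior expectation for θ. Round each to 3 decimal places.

Mode = exp(μ − σ²) = exp(-0.52) = 0.595.
Mean = exp(μ + σ²/2) = exp(0.290) = 1.336.

MAP = 0.595, posterior mean = 1.336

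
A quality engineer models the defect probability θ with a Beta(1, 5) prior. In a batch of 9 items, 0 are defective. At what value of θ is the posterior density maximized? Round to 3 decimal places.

0.000

Posterior: Beta(1+0, 5+9) = Beta(1, 14).
Since α = 1 ≤ 1 and β > 1, the Beta density is monotone decreasing on [0,1]; the mode is at 0.
Mean = 1/(1+14) = 0.067.
This is the posterior mode — the MAP estimate.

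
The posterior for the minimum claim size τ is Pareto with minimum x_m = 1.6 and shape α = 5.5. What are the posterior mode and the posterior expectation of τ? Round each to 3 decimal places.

MAP = 1.600; posterior mean = 1.956

The Pareto density is strictly decreasing on [x_m, ∞), so the mode is x_m = 1.600.
Mean = α·x_m/(α−1) = 5.5·1.6/4.5 = 1.956.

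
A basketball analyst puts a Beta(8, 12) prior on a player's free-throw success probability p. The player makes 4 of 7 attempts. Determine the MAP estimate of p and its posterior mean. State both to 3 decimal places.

MAP estimate = 0.440, posterior mean = 0.444

Posterior: Beta(8+4, 12+3) = Beta(12, 15).
Mode = (12−1)/(12+15−2) = 11/25 = 0.440.
Mean = 12/(12+15) = 12/27 = 0.444.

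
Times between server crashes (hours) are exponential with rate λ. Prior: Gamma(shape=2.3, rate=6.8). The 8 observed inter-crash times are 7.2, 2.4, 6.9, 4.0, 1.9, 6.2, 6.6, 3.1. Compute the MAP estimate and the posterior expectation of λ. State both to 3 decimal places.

Σ times = 38.3. Posterior: Gamma(shape = 2.3+8 = 10.3, rate = 6.8+38.3 = 45.1).
Mode = (α−1)/β = 9.3/45.1 = 0.206.
Mean = α/β = 10.3/45.1 = 0.228.
Mean > mode: the posterior has a right tail.

MAP estimate = 0.206, posterior expectation = 0.228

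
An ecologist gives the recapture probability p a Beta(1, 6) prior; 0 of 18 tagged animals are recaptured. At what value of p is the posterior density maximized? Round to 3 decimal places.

0.000

Posterior: Beta(1+0, 6+18) = Beta(1, 24).
Since α = 1 ≤ 1 and β > 1, the Beta density is monotone decreasing on [0,1]; the mode is at 0.
Mean = 1/(1+24) = 0.040.
This is the posterior mode — the MAP estimate.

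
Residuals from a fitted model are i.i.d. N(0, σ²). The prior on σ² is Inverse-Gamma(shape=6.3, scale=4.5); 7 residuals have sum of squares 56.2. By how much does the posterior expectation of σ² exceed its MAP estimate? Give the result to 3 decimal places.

Posterior: Inverse-Gamma(shape = 6.3+7/2 = 9.8, scale = 4.5+56.2/2 = 32.6).
Mode = β/(α+1) = 32.6/10.8 = 3.019.
Mean = β/(α−1) = 32.6/8.8 = 3.705.
Difference = 3.705 − 3.019 = 0.686.

0.686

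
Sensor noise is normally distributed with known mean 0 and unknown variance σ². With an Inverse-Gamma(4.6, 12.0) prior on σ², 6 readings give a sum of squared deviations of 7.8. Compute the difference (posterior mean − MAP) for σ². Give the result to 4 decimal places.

Posterior: Inverse-Gamma(shape = 4.6+6/2 = 7.6, scale = 12.0+7.8/2 = 15.9).
Mode = β/(α+1) = 15.9/8.6 = 1.8488.
Mean = β/(α−1) = 15.9/6.6 = 2.4091.
Difference = 2.4091 − 1.8488 = 0.5603.

0.5603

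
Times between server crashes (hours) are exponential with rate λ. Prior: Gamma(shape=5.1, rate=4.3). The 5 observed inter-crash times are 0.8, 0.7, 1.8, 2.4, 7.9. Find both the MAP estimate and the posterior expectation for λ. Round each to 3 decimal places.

Σ times = 13.6. Posterior: Gamma(shape = 5.1+5 = 10.1, rate = 4.3+13.6 = 17.9).
Mode = (α−1)/β = 9.1/17.9 = 0.508.
Mean = α/β = 10.1/17.9 = 0.564.

λ_MAP = 0.508, E[λ|data] = 0.564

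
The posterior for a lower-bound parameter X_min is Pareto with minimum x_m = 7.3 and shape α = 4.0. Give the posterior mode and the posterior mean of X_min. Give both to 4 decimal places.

MAP: 7.3000. Posterior mean: 9.7333.

The Pareto density is strictly decreasing on [x_m, ∞), so the mode is x_m = 7.3000.
Mean = α·x_m/(α−1) = 4.0·7.3/3.0 = 9.7333.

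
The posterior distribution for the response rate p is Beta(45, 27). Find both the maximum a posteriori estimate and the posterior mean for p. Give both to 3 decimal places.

MAP = 0.629, posterior mean = 0.625

Mode = (45−1)/(45+27−2) = 44/70 = 0.629.
Mean = 45/(45+27) = 45/72 = 0.625.
Left-skewed posterior ⇒ mean < mode.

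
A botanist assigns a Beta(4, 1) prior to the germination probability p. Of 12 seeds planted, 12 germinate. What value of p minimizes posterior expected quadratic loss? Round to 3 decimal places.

0.941

Posterior: Beta(4+12, 1+0) = Beta(16, 1).
Since β = 1 ≤ 1 and α > 1, the Beta density is monotone increasing on [0,1]; the mode is at 1.
Mean = 16/(16+1) = 0.941.
Quadratic loss ⇒ the optimal estimator is the posterior mean.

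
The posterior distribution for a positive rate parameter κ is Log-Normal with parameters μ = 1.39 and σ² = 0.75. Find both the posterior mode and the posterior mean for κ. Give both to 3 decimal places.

Mode = exp(μ − σ²) = exp(0.64) = 1.896.
Mean = exp(μ + σ²/2) = exp(1.765) = 5.842.

MAP = 1.896; posterior mean = 5.842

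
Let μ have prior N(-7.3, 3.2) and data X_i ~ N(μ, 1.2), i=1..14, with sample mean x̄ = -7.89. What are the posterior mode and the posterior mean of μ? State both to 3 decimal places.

MAP: -7.875. Posterior mean: -7.875.

Posterior for μ is Normal. Precision-weighted mean: (1/3.2·-7.3 + 14/1.2·-7.89) / (1/3.2 + 14/1.2) = -7.875.
A Normal posterior is symmetric, so mode = mean.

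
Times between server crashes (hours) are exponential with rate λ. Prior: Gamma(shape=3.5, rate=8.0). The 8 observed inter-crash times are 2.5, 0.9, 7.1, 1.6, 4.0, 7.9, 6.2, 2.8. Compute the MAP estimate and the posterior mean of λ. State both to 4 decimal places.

MAP: 0.2561. Posterior mean: 0.2805.

Σ times = 33.0. Posterior: Gamma(shape = 3.5+8 = 11.5, rate = 8.0+33.0 = 41.0).
Mode = (α−1)/β = 10.5/41.0 = 0.2561.
Mean = α/β = 11.5/41.0 = 0.2805.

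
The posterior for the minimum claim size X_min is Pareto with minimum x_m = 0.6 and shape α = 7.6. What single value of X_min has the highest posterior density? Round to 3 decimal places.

0.600

The Pareto density is strictly decreasing on [x_m, ∞), so the mode is x_m = 0.600.
Mean = α·x_m/(α−1) = 7.6·0.6/6.6 = 0.691.
This is the posterior mode — the MAP estimate.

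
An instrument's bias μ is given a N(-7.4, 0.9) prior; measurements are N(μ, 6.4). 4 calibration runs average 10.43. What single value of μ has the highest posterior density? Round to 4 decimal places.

-0.9812

Posterior for μ is Normal. Precision-weighted mean: (1/0.9·-7.4 + 4/6.4·10.43) / (1/0.9 + 4/6.4) = -0.9812.
A Normal posterior is symmetric, so mode = mean.
This is the posterior mode — the MAP estimate.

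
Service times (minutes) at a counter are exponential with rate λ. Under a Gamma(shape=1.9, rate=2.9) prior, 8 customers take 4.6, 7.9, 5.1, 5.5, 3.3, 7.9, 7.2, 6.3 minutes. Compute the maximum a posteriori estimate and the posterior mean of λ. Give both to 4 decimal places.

maximum a posteriori estimate = 0.1755, posterior mean = 0.1953

Σ times = 47.8. Posterior: Gamma(shape = 1.9+8 = 9.9, rate = 2.9+47.8 = 50.7).
Mode = (α−1)/β = 8.9/50.7 = 0.1755.
Mean = α/β = 9.9/50.7 = 0.1953.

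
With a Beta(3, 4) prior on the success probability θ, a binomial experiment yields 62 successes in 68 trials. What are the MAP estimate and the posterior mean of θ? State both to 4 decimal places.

MAP = 0.8767; posterior mean = 0.8667

Posterior: Beta(3+62, 4+6) = Beta(65, 10).
Mode = (65−1)/(65+10−2) = 64/73 = 0.8767.
Mean = 65/(65+10) = 65/75 = 0.8667.
Left-skewed posterior ⇒ mean < mode.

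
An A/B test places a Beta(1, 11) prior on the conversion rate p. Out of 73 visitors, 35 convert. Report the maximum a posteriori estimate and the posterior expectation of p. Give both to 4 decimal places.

Posterior: Beta(1+35, 11+38) = Beta(36, 49).
Mode = (36−1)/(36+49−2) = 35/83 = 0.4217.
Mean = 36/(36+49) = 36/85 = 0.4235.
Right-skewed posterior ⇒ mode < mean.

maximum a posteriori estimate = 0.4217, posterior expectation = 0.4235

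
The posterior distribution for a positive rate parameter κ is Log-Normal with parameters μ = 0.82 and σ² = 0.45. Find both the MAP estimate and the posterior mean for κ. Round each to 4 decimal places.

MAP: 1.4477. Posterior mean: 2.8434.

Mode = exp(μ − σ²) = exp(0.37) = 1.4477.
Mean = exp(μ + σ²/2) = exp(1.045) = 2.8434.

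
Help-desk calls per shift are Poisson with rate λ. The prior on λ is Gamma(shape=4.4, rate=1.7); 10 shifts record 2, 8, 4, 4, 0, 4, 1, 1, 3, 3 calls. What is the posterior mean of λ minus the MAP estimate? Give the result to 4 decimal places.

0.0855

Σ counts = 30. Posterior: Gamma(shape = 4.4+30 = 34.4, rate = 1.7+10 = 11.7).
Mode = (α−1)/β = 33.4/11.7 = 2.8547.
Mean = α/β = 34.4/11.7 = 2.9402.
Difference = 2.9402 − 2.8547 = 0.0855.
The posterior is right-skewed, so the mean exceeds the mode.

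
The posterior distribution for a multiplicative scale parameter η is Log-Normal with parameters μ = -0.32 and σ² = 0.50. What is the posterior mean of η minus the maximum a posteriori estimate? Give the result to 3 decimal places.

Mode = exp(μ − σ²) = exp(-0.82) = 0.440.
Mean = exp(μ + σ²/2) = exp(-0.070) = 0.932.
Difference = 0.932 − 0.440 = 0.492.
Right-skewed posterior ⇒ mode < mean.

0.492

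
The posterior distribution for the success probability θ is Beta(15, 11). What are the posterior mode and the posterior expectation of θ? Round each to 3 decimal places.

Mode = (15−1)/(15+11−2) = 14/24 = 0.583.
Mean = 15/(15+11) = 15/26 = 0.577.
Mode > mean: the posterior has a left tail.

MAP: 0.583. Posterior mean: 0.577.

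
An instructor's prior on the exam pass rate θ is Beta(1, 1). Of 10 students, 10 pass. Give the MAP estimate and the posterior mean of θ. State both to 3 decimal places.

Posterior: Beta(1+10, 1+0) = Beta(11, 1).
Since β = 1 ≤ 1 and α > 1, the Beta density is monotone increasing on [0,1]; the mode is at 1.
Mean = 11/(11+1) = 0.917.
The mean is pulled below the mode by the posterior's left skew.

MAP estimate = 1.000, posterior mean = 0.917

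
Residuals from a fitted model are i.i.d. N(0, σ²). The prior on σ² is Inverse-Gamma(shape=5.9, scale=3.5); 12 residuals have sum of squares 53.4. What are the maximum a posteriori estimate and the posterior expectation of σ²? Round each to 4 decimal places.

maximum a posteriori estimate = 2.3411, posterior expectation = 2.7706

Posterior: Inverse-Gamma(shape = 5.9+12/2 = 11.9, scale = 3.5+53.4/2 = 30.2).
Mode = β/(α+1) = 30.2/12.9 = 2.3411.
Mean = β/(α−1) = 30.2/10.9 = 2.7706.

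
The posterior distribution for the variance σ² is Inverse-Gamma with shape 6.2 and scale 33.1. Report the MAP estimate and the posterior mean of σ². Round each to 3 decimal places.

MAP: 4.597. Posterior mean: 6.365.

Mode = β/(α+1) = 33.1/7.2 = 4.597.
Mean = β/(α−1) = 33.1/5.2 = 6.365.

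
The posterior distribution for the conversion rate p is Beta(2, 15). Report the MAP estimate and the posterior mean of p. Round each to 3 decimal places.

MAP = 0.067, posterior mean = 0.118

Mode = (2−1)/(2+15−2) = 1/15 = 0.067.
Mean = 2/(2+15) = 2/17 = 0.118.
Right-skewed posterior ⇒ mode < mean.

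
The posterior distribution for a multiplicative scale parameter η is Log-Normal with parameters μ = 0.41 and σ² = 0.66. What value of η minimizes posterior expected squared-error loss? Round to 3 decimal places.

Mode = exp(μ − σ²) = exp(-0.25) = 0.779.
Mean = exp(μ + σ²/2) = exp(0.740) = 2.096.
Squared-error loss ⇒ the optimal estimator is the posterior mean.

2.096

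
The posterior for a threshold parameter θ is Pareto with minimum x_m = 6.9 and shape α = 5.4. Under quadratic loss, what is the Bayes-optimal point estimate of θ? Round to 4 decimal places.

8.4682

The Pareto density is strictly decreasing on [x_m, ∞), so the mode is x_m = 6.9000.
Mean = α·x_m/(α−1) = 5.4·6.9/4.4 = 8.4682.
Quadratic loss ⇒ the optimal estimator is the posterior mean.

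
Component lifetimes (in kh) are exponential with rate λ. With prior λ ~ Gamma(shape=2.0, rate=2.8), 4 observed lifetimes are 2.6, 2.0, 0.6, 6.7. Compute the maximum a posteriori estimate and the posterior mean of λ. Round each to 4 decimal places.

λ_MAP = 0.3401, E[λ|data] = 0.4082

Σ times = 11.9. Posterior: Gamma(shape = 2.0+4 = 6.0, rate = 2.8+11.9 = 14.7).
Mode = (α−1)/β = 5.0/14.7 = 0.3401.
Mean = α/β = 6.0/14.7 = 0.4082.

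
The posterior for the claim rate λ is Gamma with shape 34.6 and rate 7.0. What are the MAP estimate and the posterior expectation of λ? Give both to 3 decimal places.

Mode = (α−1)/β = 33.6/7.0 = 4.800.
Mean = α/β = 34.6/7.0 = 4.943.

MAP = 4.800; posterior mean = 4.943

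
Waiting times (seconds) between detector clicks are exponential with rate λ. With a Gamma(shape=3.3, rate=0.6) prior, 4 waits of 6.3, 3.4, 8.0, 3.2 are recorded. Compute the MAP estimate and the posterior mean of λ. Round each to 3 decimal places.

Σ times = 20.9. Posterior: Gamma(shape = 3.3+4 = 7.3, rate = 0.6+20.9 = 21.5).
Mode = (α−1)/β = 6.3/21.5 = 0.293.
Mean = α/β = 7.3/21.5 = 0.340.
The mean is pulled above the mode by the posterior's right skew.

MAP = 0.293, posterior mean = 0.340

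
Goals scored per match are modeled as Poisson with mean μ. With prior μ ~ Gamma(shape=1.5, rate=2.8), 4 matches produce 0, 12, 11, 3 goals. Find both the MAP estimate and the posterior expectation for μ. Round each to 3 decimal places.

Σ counts = 26. Posterior: Gamma(shape = 1.5+26 = 27.5, rate = 2.8+4 = 6.8).
Mode = (α−1)/β = 26.5/6.8 = 3.897.
Mean = α/β = 27.5/6.8 = 4.044.

MAP = 3.897, posterior mean = 4.044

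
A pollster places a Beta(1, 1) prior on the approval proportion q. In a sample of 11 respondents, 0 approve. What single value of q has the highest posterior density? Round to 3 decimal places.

Posterior: Beta(1+0, 1+11) = Beta(1, 12).
Since α = 1 ≤ 1 and β > 1, the Beta density is monotone decreasing on [0,1]; the mode is at 0.
Mean = 1/(1+12) = 0.077.
This is the posterior mode — the MAP estimate.

0.000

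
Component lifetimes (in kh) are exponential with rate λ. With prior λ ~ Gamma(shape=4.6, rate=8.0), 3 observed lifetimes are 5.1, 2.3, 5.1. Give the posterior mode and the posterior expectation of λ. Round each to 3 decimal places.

posterior mode = 0.322, posterior expectation = 0.371

Σ times = 12.5. Posterior: Gamma(shape = 4.6+3 = 7.6, rate = 8.0+12.5 = 20.5).
Mode = (α−1)/β = 6.6/20.5 = 0.322.
Mean = α/β = 7.6/20.5 = 0.371.
Right-skewed posterior ⇒ mode < mean.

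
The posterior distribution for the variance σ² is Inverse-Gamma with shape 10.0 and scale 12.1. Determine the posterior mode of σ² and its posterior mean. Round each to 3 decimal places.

Mode = β/(α+1) = 12.1/11.0 = 1.100.
Mean = β/(α−1) = 12.1/9.0 = 1.344.
Mean > mode: the posterior has a right tail.

MAP = 1.100, posterior mean = 1.344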